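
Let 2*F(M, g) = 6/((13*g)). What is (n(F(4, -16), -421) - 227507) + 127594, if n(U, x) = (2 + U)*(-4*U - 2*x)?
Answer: -1062574977/10816 ≈ -98241.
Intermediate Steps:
F(M, g) = 3/(13*g) (F(M, g) = (6/((13*g)))/2 = (6*(1/(13*g)))/2 = (6/(13*g))/2 = 3/(13*g))
(n(F(4, -16), -421) - 227507) + 127594 = ((-24/(13*(-16)) - 4*(-421) - 4*((3/13)/(-16))² - 2*(3/13)/(-16)*(-421)) - 227507) + 127594 = ((-24*(-1)/(13*16) + 1684 - 4*((3/13)*(-1/16))² - 2*(3/13)*(-1/16)*(-421)) - 227507) + 127594 = ((-8*(-3/208) + 1684 - 4*(-3/208)² - 2*(-3/208)*(-421)) - 227507) + 127594 = ((3/26 + 1684 - 4*9/43264 - 1263/104) - 227507) + 127594 = ((3/26 + 1684 - 9/10816 - 1263/104) - 227507) + 127594 = (18084031/10816 - 227507) + 127594 = -2442631681/10816 + 127594 = -1062574977/10816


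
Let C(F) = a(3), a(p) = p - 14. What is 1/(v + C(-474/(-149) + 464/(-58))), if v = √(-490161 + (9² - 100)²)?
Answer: -11/489921 - 10*I*√4898/489921 ≈ -2.2453e-5 - 0.0014285*I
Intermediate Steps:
a(p) = -14 + p
C(F) = -11 (C(F) = -14 + 3 = -11)
v = 10*I*√4898 (v = √(-490161 + (81 - 100)²) = √(-490161 + (-19)²) = √(-490161 + 361) = √(-489800) = 10*I*√4898 ≈ 699.86*I)
1/(v + C(-474/(-149) + 464/(-58))) = 1/(10*I*√4898 - 11) = 1/(-11 + 10*I*√4898)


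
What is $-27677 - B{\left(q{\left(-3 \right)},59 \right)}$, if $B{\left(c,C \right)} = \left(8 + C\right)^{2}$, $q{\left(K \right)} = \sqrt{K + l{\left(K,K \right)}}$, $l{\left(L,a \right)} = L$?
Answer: $-32166$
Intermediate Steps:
$q{\left(K \right)} = \sqrt{2} \sqrt{K}$ ($q{\left(K \right)} = \sqrt{K + K} = \sqrt{2 K} = \sqrt{2} \sqrt{K}$)
$-27677 - B{\left(q{\left(-3 \right)},59 \right)} = -27677 - \left(8 + 59\right)^{2} = -27677 - 67^{2} = -27677 - 4489 = -32166$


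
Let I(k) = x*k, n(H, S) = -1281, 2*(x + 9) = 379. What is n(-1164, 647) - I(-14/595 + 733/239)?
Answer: -74366577/40630 ≈ -1830.3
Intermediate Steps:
x = 361/2 (x = -9 + (½)*379 = -9 + 379/2 = 361/2 ≈ 180.50)
I(k) = 361*k/2
n(-1164, 647) - I(-14/595 + 733/239) = -1281 - 361*(-14/595 + 733/239)/2 = -1281 - 361*(-14*1/595 + 733*(1/239))/2 = -1281 - 361*(-2/85 + 733/239)/2 = -1281 - 361*61827/(2*20315) = -1281 - 1*22319547/40630 = -1281 - 22319547/40630 = -74366577/40630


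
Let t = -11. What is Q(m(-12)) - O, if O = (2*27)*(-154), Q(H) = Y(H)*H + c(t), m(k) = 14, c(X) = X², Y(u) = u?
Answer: 8633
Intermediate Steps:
Q(H) = 121 + H² (Q(H) = H*H + (-11)² = H² + 121 = 121 + H²)
O = -8316 (O = 54*(-154) = -8316)
Q(m(-12)) - O = (121 + 14²) - 1*(-8316) = (121 + 196) + 8316 = 317 + 8316 = 8633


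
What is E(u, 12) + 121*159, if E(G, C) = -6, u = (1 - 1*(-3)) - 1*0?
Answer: 19233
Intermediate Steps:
u = 4 (u = (1 + 3) + 0 = 4 + 0 = 4)
E(u, 12) + 121*159 = -6 + 121*159 = -6 + 19239 = 19233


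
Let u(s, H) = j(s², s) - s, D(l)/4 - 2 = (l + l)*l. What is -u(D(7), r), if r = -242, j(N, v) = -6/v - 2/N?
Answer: 32001201/80000 ≈ 400.02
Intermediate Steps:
D(l) = 8 + 8*l² (D(l) = 8 + 4*((l + l)*l) = 8 + 4*((2*l)*l) = 8 + 4*(2*l²) = 8 + 8*l²)
u(s, H) = -s - 6/s - 2/s² (u(s, H) = (-6/s - 2/s²) - s = -s - 6/s - 2/s²)
-u(D(7), r) = -(-(8 + 8*7²) - 6/(8 + 8*7²) - 2/(8 + 8*7²)²) = -(-(8 + 8*49) - 6/(8 + 8*49) - 2/(8 + 8*49)²) = -(-(8 + 392) - 6/(8 + 392) - 2/(8 + 392)²) = -(-1*400 - 6/400 - 2/400²) = -(-400 - 6*1/400 - 2*1/160000) = -(-400 - 3/200 - 1/80000) = -1*(-32001201/80000) = 32001201/80000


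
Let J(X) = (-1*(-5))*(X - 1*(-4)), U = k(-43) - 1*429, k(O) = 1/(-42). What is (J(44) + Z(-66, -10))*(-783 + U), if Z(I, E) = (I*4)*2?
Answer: 2443440/7 ≈ 3.4906e+5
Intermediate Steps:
k(O) = -1/42
U = -18019/42 (U = -1/42 - 1*429 = -1/42 - 429 = -18019/42 ≈ -429.02)
J(X) = 20 + 5*X (J(X) = 5*(X + 4) = 5*(4 + X) = 20 + 5*X)
Z(I, E) = 8*I (Z(I, E) = (4*I)*2 = 8*I)
(J(44) + Z(-66, -10))*(-783 + U) = ((20 + 5*44) + 8*(-66))*(-783 - 18019/42) = ((20 + 220) - 528)*(-50905/42) = (240 - 528)*(-50905/42) = -288*(-50905/42) = 2443440/7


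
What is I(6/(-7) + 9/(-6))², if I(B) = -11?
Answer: 121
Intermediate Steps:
I(6/(-7) + 9/(-6))² = (-11)² = 121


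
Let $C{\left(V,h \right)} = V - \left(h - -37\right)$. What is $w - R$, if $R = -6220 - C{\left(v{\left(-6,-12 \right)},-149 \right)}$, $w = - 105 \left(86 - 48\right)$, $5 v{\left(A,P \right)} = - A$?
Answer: $\frac{11716}{5} \approx 2343.2$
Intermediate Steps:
$v{\left(A,P \right)} = - \frac{A}{5}$ ($v{\left(A,P \right)} = \frac{\left(-1\right) A}{5} = - \frac{A}{5}$)
$C{\left(V,h \right)} = -37 + V - h$ ($C{\left(V,h \right)} = V - \left(h + 37\right) = V - \left(37 + h\right) = -37 + V - h$)
$w = -3990$ ($w = \left(-105\right) 38 = -3990$)
$R = - \frac{31666}{5}$ ($R = -6220 - \left(-37 - - \frac{6}{5} - -149\right) = -6220 - \left(-37 + \frac{6}{5} + 149\right) = -6220 - \frac{566}{5} = - \frac{31666}{5} \approx -6333.2$)
$w - R = -3990 - - \frac{31666}{5} = -3990 + \frac{31666}{5} = \frac{11716}{5}$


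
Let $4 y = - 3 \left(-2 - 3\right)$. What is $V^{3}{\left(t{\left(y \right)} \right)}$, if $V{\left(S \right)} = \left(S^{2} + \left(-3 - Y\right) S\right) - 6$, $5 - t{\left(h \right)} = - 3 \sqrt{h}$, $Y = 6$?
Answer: $\frac{80011}{64} + \frac{10269 \sqrt{15}}{32} \approx 2493.0$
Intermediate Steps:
$y = \frac{15}{4}$ ($y = \frac{\left(-3\right) \left(-2 - 3\right)}{4} = \frac{\left(-3\right) \left(-5\right)}{4} = \frac{1}{4} \cdot 15 = \frac{15}{4} \approx 3.75$)
$t{\left(h \right)} = 5 + 3 \sqrt{h}$ ($t{\left(h \right)} = 5 - - 3 \sqrt{h} = 5 + 3 \sqrt{h}$)
$V{\left(S \right)} = -6 + S^{2} - 9 S$ ($V{\left(S \right)} = \left(S^{2} + \left(-3 - 6\right) S\right) - 6 = \left(S^{2} - 9 S\right) - 6 = -6 + S^{2} - 9 S$)
$V^{3}{\left(t{\left(y \right)} \right)} = \left(-6 + \left(5 + 3 \sqrt{\frac{15}{4}}\right)^{2} - 9 \left(5 + 3 \sqrt{\frac{15}{4}}\right)\right)^{3} = \left(-6 + \left(5 + 3 \frac{\sqrt{15}}{2}\right)^{2} - 9 \left(5 + 3 \frac{\sqrt{15}}{2}\right)\right)^{3} = \left(-6 + \left(5 + \frac{3 \sqrt{15}}{2}\right)^{2} - 9 \left(5 + \frac{3 \sqrt{15}}{2}\right)\right)^{3} = \left(-6 + \left(5 + \frac{3 \sqrt{15}}{2}\right)^{2} - \left(45 + \frac{27 \sqrt{15}}{2}\right)\right)^{3} = \left(-51 + \left(5 + \frac{3 \sqrt{15}}{2}\right)^{2} - \frac{27 \sqrt{15}}{2}\right)^{3}$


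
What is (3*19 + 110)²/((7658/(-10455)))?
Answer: -291579495/7658 ≈ -38075.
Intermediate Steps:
(3*19 + 110)²/((7658/(-10455))) = (57 + 110)²/((7658*(-1/10455))) = 167²/(-7658/10455) = 27889*(-10455/7658) = -291579495/7658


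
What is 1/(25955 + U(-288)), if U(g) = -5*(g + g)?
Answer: 1/28835 ≈ 3.4680e-5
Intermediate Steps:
U(g) = -10*g
1/(25955 + U(-288)) = 1/(25955 - 10*(-288)) = 1/(25955 + 2880) = 1/28835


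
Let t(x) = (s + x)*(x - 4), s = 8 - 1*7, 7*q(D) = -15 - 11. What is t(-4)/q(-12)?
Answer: -84/13 ≈ -6.4615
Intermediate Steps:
q(D) = -26/7 (q(D) = (-15 - 11)/7 = (⅐)*(-26) = -26/7)
s = 1 (s = 8 - 7 = 1)
t(x) = (1 + x)*(-4 + x) (t(x) = (1 + x)*(x - 4) = (1 + x)*(-4 + x))
t(-4)/q(-12) = (-4 + (-4)² - 3*(-4))/(-26/7) = (-4 + 16 + 12)*(-7/26) = 24*(-7/26) = -84/13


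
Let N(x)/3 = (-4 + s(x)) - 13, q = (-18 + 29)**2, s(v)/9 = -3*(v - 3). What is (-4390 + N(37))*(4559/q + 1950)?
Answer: -1730462255/121 ≈ -1.4301e+7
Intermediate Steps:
s(v) = 81 - 27*v (s(v) = 9*(-3*(v - 3)) = 9*(-3*(-3 + v)) = 9*(9 - 3*v) = 81 - 27*v)
q = 121 (q = 11**2 = 121)
N(x) = 192 - 81*x (N(x) = 3*((-4 + (81 - 27*x)) - 13) = 3*((77 - 27*x) - 13) = 3*(64 - 27*x) = 192 - 81*x)
(-4390 + N(37))*(4559/q + 1950) = (-4390 + (192 - 81*37))*(4559/121 + 1950) = (-4390 + (192 - 2997))*(4559*(1/121) + 1950) = (-4390 - 2805)*(4559/121 + 1950) = -7195*240509/121 = -1730462255/121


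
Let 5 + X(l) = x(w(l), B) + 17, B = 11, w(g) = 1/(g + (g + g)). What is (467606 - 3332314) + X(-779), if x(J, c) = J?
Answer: -6694794553/2337 ≈ -2.8647e+6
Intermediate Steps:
w(g) = 1/(3*g) (w(g) = 1/(g + 2*g) = 1/(3*g))
X(l) = 12 + 1/(3*l) (X(l) = -5 + (1/(3*l) + 17) = -5 + (17 + 1/(3*l)) = 12 + 1/(3*l))
(467606 - 3332314) + X(-779) = (467606 - 3332314) + (12 + (⅓)/(-779)) = -2864708 + (12 + (⅓)*(-1/779)) = -2864708 + (12 - 1/2337) = -2864708 + 28043/2337 = -6694794553/2337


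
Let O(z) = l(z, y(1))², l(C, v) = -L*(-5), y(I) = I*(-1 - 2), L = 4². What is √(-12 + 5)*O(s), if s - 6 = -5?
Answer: 6400*I*√7 ≈ 16933.0*I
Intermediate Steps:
s = 1 (s = 6 - 5 = 1)
L = 16
y(I) = -3*I (y(I) = I*(-3) = -3*I)
l(C, v) = 80 (l(C, v) = -16*(-5) = -1*(-80) = 80)
O(z) = 6400 (O(z) = 80² = 6400)
√(-12 + 5)*O(s) = √(-12 + 5)*6400 = √(-7)*6400 = (I*√7)*6400 = 6400*I*√7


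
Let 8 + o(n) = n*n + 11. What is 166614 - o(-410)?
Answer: -1489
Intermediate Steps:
o(n) = 3 + n² (o(n) = -8 + (n*n + 11) = -8 + (n² + 11) = -8 + (11 + n²) = 3 + n²)
166614 - o(-410) = 166614 - (3 + (-410)²) = 166614 - (3 + 168100) = 166614 - 1*168103 = 166614 - 168103 = -1489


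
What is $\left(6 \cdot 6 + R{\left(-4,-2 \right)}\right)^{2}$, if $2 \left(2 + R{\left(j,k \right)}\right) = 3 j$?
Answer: $784$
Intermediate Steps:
$R{\left(j,k \right)} = -2 + \frac{3 j}{2}$
$\left(6 \cdot 6 + R{\left(-4,-2 \right)}\right)^{2} = \left(6 \cdot 6 + \left(-2 + \frac{3}{2} \left(-4\right)\right)\right)^{2} = \left(36 - 8\right)^{2} = 28^{2} = 784$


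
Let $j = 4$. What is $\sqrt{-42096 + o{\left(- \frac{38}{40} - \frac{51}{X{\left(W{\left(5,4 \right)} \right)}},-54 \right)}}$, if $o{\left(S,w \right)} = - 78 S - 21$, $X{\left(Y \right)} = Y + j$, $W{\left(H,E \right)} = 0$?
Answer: $\frac{i \sqrt{1026210}}{5} \approx 202.6 i$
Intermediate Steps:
$X{\left(Y \right)} = 4 + Y$ ($X{\left(Y \right)} = Y + 4 = 4 + Y$)
$o{\left(S,w \right)} = -21 - 78 S$
$\sqrt{-42096 + o{\left(- \frac{38}{40} - \frac{51}{X{\left(W{\left(5,4 \right)} \right)}},-54 \right)}} = \sqrt{-42096 - \left(21 + 78 \left(- \frac{38}{40} - \frac{51}{4 + 0}\right)\right)} = \sqrt{-42096 - \left(21 + 78 \left(\left(-38\right) \frac{1}{40} - \frac{51}{4}\right)\right)} = \sqrt{-42096 - \left(21 + 78 \left(- \frac{19}{20} - \frac{51}{4}\right)\right)} = \sqrt{-42096 - - \frac{5238}{5}} = \sqrt{-42096 + \left(-21 + \frac{5343}{5}\right)} = \sqrt{-42096 + \frac{5238}{5}} = \sqrt{- \frac{205242}{5}} = \frac{i \sqrt{1026210}}{5}$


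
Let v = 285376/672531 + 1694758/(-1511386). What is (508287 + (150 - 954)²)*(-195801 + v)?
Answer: -38302153990953211374664/169408989661 ≈ -2.2609e+11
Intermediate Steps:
v = -354232000681/508226968983 (v = 285376*(1/672531) + 1694758*(-1/1511386) = 285376/672531 - 847379/755693 = -354232000681/508226968983 ≈ -0.69700)
(508287 + (150 - 954)²)*(-195801 + v) = (508287 + (150 - 954)²)*(-195801 - 354232000681/508226968983) = (508287 + (-804)²)*(-99511702985841064/508226968983) = (508287 + 646416)*(-99511702985841064/508226968983) = 1154703*(-99511702985841064/508226968983) = -38302153990953211374664/169408989661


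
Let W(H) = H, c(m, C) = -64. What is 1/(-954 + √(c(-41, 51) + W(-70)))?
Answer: -477/455125 - I*√134/910250 ≈ -0.0010481 - 1.2717e-5*I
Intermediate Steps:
1/(-954 + √(c(-41, 51) + W(-70))) = 1/(-954 + √(-64 - 70)) = 1/(-954 + √(-134)) = 1/(-954 + I*√134)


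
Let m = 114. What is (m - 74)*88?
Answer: 3520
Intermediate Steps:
(m - 74)*88 = (114 - 74)*88 = 40*88 = 3520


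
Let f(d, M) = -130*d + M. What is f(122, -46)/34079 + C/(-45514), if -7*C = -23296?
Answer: -418680298/775535803 ≈ -0.53986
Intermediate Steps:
C = 3328 (C = -⅐*(-23296) = 3328)
f(d, M) = M - 130*d
f(122, -46)/34079 + C/(-45514) = (-46 - 130*122)/34079 + 3328/(-45514) = (-46 - 15860)*(1/34079) + 3328*(-1/45514) = -15906*1/34079 - 1664/22757 = -15906/34079 - 1664/22757 = -418680298/775535803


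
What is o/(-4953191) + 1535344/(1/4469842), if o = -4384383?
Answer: 33992487243062197151/4953191 ≈ 6.8627e+12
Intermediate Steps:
o/(-4953191) + 1535344/(1/4469842) = -4384383/(-4953191) + 1535344/(1/4469842) = -4384383*(-1/4953191) + 1535344/(1/4469842) = 4384383/4953191 + 1535344*4469842 = 4384383/4953191 + 6862745095648 = 33992487243062197151/4953191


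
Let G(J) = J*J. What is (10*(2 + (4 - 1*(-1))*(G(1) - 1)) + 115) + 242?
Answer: 377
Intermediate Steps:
G(J) = J²
(10*(2 + (4 - 1*(-1))*(G(1) - 1)) + 115) + 242 = (10*(2 + (4 - 1*(-1))*(1² - 1)) + 115) + 242 = (10*(2 + (4 + 1)*(1 - 1)) + 115) + 242 = (10*(2 + 5*0) + 115) + 242 = (10*(2 + 0) + 115) + 242 = (10*2 + 115) + 242 = (20 + 115) + 242 = 135 + 242 = 377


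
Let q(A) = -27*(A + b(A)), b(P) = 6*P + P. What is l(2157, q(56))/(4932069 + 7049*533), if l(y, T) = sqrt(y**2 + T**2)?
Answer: 3*sqrt(16773985)/8689186 ≈ 0.0014140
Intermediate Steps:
b(P) = 7*P
q(A) = -216*A (q(A) = -27*(A + 7*A) = -216*A)
l(y, T) = sqrt(T**2 + y**2)
l(2157, q(56))/(4932069 + 7049*533) = sqrt((-216*56)**2 + 2157**2)/(4932069 + 7049*533) = sqrt((-12096)**2 + 4652649)/(4932069 + 3757117) = sqrt(146313216 + 4652649)/8689186 = sqrt(150965865)*(1/8689186) = (3*sqrt(16773985))*(1/8689186) = 3*sqrt(16773985)/8689186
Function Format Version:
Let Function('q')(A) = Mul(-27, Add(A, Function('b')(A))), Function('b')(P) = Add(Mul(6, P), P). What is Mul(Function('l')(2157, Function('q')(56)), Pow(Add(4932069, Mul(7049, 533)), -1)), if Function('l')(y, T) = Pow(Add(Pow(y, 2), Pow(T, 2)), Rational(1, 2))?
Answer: Mul(Rational(3, 8689186), Pow(16773985, Rational(1, 2))) ≈ 0.0014140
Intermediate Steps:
Function('b')(P) = Mul(7, P)
Function('q')(A) = Mul(-216, A) (Function('q')(A) = Mul(-27, Add(A, Mul(7, A))) = Mul(-27, Mul(8, A)) = Mul(-216, A))
Function('l')(y, T) = Pow(Add(Pow(T, 2), Pow(y, 2)), Rational(1, 2))
Mul(Function('l')(2157, Function('q')(56)), Pow(Add(4932069, Mul(7049, 533)), -1)) = Mul(Pow(Add(Pow(Mul(-216, 56), 2), Pow(2157, 2)), Rational(1, 2)), Pow(Add(4932069, Mul(7049, 533)), -1)) = Mul(Pow(Add(Pow(-12096, 2), 4652649), Rational(1, 2)), Pow(Add(4932069, 3757117), -1)) = Mul(Pow(Add(146313216, 4652649), Rational(1, 2)), Pow(8689186, -1)) = Mul(Pow(150965865, Rational(1, 2)), Rational(1, 8689186)) = Mul(Mul(3, Pow(16773985, Rational(1, 2))), Rational(1, 8689186)) = Mul(Rational(3, 8689186), Pow(16773985, Rational(1, 2)))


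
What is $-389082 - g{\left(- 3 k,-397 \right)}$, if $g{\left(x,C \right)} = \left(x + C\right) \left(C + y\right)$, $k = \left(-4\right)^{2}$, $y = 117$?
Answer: $-513682$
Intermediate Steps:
$k = 16$
$g{\left(x,C \right)} = \left(117 + C\right) \left(C + x\right)$ ($g{\left(x,C \right)} = \left(x + C\right) \left(C + 117\right) = \left(C + x\right) \left(117 + C\right) = \left(117 + C\right) \left(C + x\right)$)
$-389082 - g{\left(- 3 k,-397 \right)} = -389082 - \left(\left(-397\right)^{2} + 117 \left(-397\right) + 117 \left(\left(-3\right) 16\right) - 397 \left(\left(-3\right) 16\right)\right) = -389082 - \left(157609 - 46449 + 117 \left(-48\right) - -19056\right) = -389082 - \left(157609 - 46449 - 5616 + 19056\right) = -389082 - 124600 = -513682$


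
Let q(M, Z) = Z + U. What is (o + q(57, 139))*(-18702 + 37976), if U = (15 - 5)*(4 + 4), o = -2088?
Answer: -36023106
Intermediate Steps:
U = 80 (U = 10*8 = 80)
q(M, Z) = 80 + Z (q(M, Z) = Z + 80 = 80 + Z)
(o + q(57, 139))*(-18702 + 37976) = (-2088 + (80 + 139))*(-18702 + 37976) = (-2088 + 219)*19274 = -1869*19274 = -36023106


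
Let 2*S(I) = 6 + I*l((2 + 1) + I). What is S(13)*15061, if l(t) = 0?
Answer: 45183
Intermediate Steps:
S(I) = 3 (S(I) = (6 + I*0)/2 = (6 + 0)/2 = (1/2)*6 = 3)
S(13)*15061 = 3*15061 = 45183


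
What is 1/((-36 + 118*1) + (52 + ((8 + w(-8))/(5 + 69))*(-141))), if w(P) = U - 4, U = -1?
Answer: 74/9493 ≈ 0.0077952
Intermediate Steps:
w(P) = -5 (w(P) = -1 - 4 = -5)
1/((-36 + 118*1) + (52 + ((8 + w(-8))/(5 + 69))*(-141))) = 1/((-36 + 118*1) + (52 + ((8 - 5)/(5 + 69))*(-141))) = 1/((-36 + 118) + (52 + (3/74)*(-141))) = 1/(82 + (52 + (3*(1/74))*(-141))) = 1/(82 + (52 + (3/74)*(-141))) = 1/(82 + (52 - 423/74)) = 1/(82 + 3425/74) = 1/(9493/74) = 74/9493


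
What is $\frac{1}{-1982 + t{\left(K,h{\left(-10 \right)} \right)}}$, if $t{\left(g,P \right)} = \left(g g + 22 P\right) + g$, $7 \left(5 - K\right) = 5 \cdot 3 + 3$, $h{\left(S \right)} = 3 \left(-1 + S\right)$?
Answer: $- \frac{49}{132284} \approx -0.00037041$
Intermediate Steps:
$h{\left(S \right)} = -3 + 3 S$
$K = \frac{17}{7}$ ($K = 5 - \frac{5 \cdot 3 + 3}{7} = 5 - \frac{15 + 3}{7} = 5 - \frac{18}{7} = \frac{17}{7} \approx 2.4286$)
$t{\left(g,P \right)} = g + g^{2} + 22 P$ ($t{\left(g,P \right)} = \left(g^{2} + 22 P\right) + g = g + g^{2} + 22 P$)
$\frac{1}{-1982 + t{\left(K,h{\left(-10 \right)} \right)}} = \frac{1}{-1982 + \left(\frac{17}{7} + \left(\frac{17}{7}\right)^{2} + 22 \left(-3 + 3 \left(-10\right)\right)\right)} = \frac{1}{-1982 + \left(\frac{17}{7} + \frac{289}{49} + 22 \left(-3 - 30\right)\right)} = \frac{1}{-1982 + \left(\frac{17}{7} + \frac{289}{49} + 22 \left(-33\right)\right)} = \frac{1}{-1982 + \left(\frac{17}{7} + \frac{289}{49} - 726\right)} = \frac{1}{-1982 - \frac{35166}{49}} = \frac{1}{- \frac{132284}{49}} = - \frac{49}{132284}$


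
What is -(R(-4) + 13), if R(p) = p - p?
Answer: -13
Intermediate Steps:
R(p) = 0
-(R(-4) + 13) = -(0 + 13) = -1*13 = -13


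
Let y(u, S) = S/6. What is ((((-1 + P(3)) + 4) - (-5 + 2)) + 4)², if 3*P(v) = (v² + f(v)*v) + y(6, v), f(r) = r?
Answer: 9409/36 ≈ 261.36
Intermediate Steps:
y(u, S) = S/6 (y(u, S) = S*(⅙) = S/6)
P(v) = v/18 + 2*v²/3 (P(v) = ((v² + v*v) + v/6)/3 = ((v² + v²) + v/6)/3 = (2*v² + v/6)/3 = v/18 + 2*v²/3)
((((-1 + P(3)) + 4) - (-5 + 2)) + 4)² = ((((-1 + (1/18)*3*(1 + 12*3)) + 4) - (-5 + 2)) + 4)² = ((((-1 + (1/18)*3*(1 + 36)) + 4) - 1*(-3)) + 4)² = ((((-1 + (1/18)*3*37) + 4) + 3) + 4)² = ((((-1 + 37/6) + 4) + 3) + 4)² = (((31/6 + 4) + 3) + 4)² = ((55/6 + 3) + 4)² = (73/6 + 4)² = (97/6)² = 9409/36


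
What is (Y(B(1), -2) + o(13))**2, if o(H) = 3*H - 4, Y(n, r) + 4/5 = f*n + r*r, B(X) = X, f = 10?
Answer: 58081/25 ≈ 2323.2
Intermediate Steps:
Y(n, r) = -4/5 + r**2 + 10*n (Y(n, r) = -4/5 + (10*n + r*r) = -4/5 + (10*n + r**2) = -4/5 + (r**2 + 10*n) = -4/5 + r**2 + 10*n)
o(H) = -4 + 3*H
(Y(B(1), -2) + o(13))**2 = ((-4/5 + (-2)**2 + 10*1) + (-4 + 3*13))**2 = ((-4/5 + 4 + 10) + (-4 + 39))**2 = (66/5 + 35)**2 = (241/5)**2 = 58081/25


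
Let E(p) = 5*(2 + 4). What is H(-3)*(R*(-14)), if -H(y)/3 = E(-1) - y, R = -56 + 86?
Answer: 41580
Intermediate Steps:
R = 30
E(p) = 30 (E(p) = 5*6 = 30)
H(y) = -90 + 3*y (H(y) = -3*(30 - y) = -90 + 3*y)
H(-3)*(R*(-14)) = (-90 + 3*(-3))*(30*(-14)) = (-90 - 9)*(-420) = -99*(-420) = 41580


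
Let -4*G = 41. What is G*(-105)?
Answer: 4305/4 ≈ 1076.3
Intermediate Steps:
G = -41/4 (G = -¼*41 = -41/4 ≈ -10.250)
G*(-105) = -41/4*(-105) = 4305/4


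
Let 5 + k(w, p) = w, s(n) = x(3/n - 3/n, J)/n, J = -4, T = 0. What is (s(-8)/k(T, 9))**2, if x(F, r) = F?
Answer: 0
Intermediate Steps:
s(n) = 0 (s(n) = (3/n - 3/n)/n = 0/n = 0)
k(w, p) = -5 + w
(s(-8)/k(T, 9))**2 = (0/(-5 + 0))**2 = (0/(-5))**2 = (0*(-1/5))**2 = 0**2 = 0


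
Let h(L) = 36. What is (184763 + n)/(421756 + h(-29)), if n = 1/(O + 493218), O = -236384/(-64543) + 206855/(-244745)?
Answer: 143952555734069063307/328626599413942030544 ≈ 0.43804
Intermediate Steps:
O = 8900551963/3159315307 (O = -236384*(-1/64543) + 206855*(-1/244745) = 236384/64543 - 41371/48949 = 8900551963/3159315307 ≈ 2.8172)
n = 3159315307/1558240077639889 (n = 1/(8900551963/3159315307 + 493218) = 1/(1558240077639889/3159315307) = 3159315307/1558240077639889 ≈ 2.0275e-6)
(184763 + n)/(421756 + h(-29)) = (184763 + 3159315307/1558240077639889)/(421756 + 36) = (287905111468138126614/1558240077639889)/421792 = (287905111468138126614/1558240077639889)*(1/421792) = 143952555734069063307/328626599413942030544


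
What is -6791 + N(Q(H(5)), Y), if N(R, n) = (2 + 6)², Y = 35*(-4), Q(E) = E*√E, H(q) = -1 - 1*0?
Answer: -6727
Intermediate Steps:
H(q) = -1 (H(q) = -1 + 0 = -1)
Q(E) = E^(3/2)
Y = -140
N(R, n) = 64 (N(R, n) = 8² = 64)
-6791 + N(Q(H(5)), Y) = -6791 + 64 = -6727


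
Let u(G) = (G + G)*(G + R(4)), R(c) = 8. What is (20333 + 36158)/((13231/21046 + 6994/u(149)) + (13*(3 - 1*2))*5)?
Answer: 27812161945298/32384500715 ≈ 858.81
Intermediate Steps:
u(G) = 2*G*(8 + G) (u(G) = (G + G)*(G + 8) = (2*G)*(8 + G) = 2*G*(8 + G))
(20333 + 36158)/((13231/21046 + 6994/u(149)) + (13*(3 - 1*2))*5) = (20333 + 36158)/((13231/21046 + 6994/((2*149*(8 + 149)))) + (13*(3 - 1*2))*5) = 56491/((13231*(1/21046) + 6994/((2*149*157))) + (13*(3 - 2))*5) = 56491/((13231/21046 + 6994/46786) + (13*1)*5) = 56491/((13231/21046 + 6994*(1/46786)) + 13*5) = 56491/((13231/21046 + 3497/23393) + 65) = 56491/(383110645/492329078 + 65) = 56491/(32384500715/492329078) = 56491*(492329078/32384500715) = 27812161945298/32384500715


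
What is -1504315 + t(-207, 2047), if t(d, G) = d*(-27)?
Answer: -1498726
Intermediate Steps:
t(d, G) = -27*d
-1504315 + t(-207, 2047) = -1504315 - 27*(-207) = -1504315 + 5589 = -1498726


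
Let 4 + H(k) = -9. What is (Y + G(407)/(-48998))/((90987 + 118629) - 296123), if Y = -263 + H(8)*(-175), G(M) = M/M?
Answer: -98583975/4238669986 ≈ -0.023258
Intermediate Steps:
H(k) = -13 (H(k) = -4 - 9 = -13)
G(M) = 1
Y = 2012 (Y = -263 - 13*(-175) = -263 + 2275 = 2012)
(Y + G(407)/(-48998))/((90987 + 118629) - 296123) = (2012 + 1/(-48998))/((90987 + 118629) - 296123) = (2012 + 1*(-1/48998))/(209616 - 296123) = (2012 - 1/48998)/(-86507) = (98583975/48998)*(-1/86507) = -98583975/4238669986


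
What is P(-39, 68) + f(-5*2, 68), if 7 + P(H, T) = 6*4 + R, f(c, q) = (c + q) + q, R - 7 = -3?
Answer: 147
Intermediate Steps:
R = 4 (R = 7 - 3 = 4)
f(c, q) = c + 2*q
P(H, T) = 21 (P(H, T) = -7 + (6*4 + 4) = -7 + (24 + 4) = -7 + 28 = 21)
P(-39, 68) + f(-5*2, 68) = 21 + (-5*2 + 2*68) = 21 + (-10 + 136) = 21 + 126 = 147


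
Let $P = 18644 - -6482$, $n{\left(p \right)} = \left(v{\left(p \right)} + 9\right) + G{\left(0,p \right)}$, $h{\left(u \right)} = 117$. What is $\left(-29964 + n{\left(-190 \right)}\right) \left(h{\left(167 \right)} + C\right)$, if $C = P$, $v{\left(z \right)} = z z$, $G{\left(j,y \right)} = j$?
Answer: $155118235$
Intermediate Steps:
$v{\left(z \right)} = z^{2}$
$n{\left(p \right)} = 9 + p^{2}$ ($n{\left(p \right)} = \left(p^{2} + 9\right) + 0 = \left(9 + p^{2}\right) + 0 = 9 + p^{2}$)
$P = 25126$ ($P = 18644 + 6482 = 25126$)
$C = 25126$
$\left(-29964 + n{\left(-190 \right)}\right) \left(h{\left(167 \right)} + C\right) = \left(-29964 + \left(9 + \left(-190\right)^{2}\right)\right) \left(117 + 25126\right) = \left(-29964 + \left(9 + 36100\right)\right) 25243 = \left(-29964 + 36109\right) 25243 = 6145 \cdot 25243 = 155118235$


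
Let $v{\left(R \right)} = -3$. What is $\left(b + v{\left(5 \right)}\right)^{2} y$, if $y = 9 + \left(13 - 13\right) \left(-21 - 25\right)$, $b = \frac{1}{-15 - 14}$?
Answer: $\frac{69696}{841} \approx 82.873$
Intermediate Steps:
$b = - \frac{1}{29}$ ($b = \frac{1}{-29} = - \frac{1}{29} \approx -0.034483$)
$y = 9$ ($y = 9 + 0 \left(-46\right) = 9 + 0 = 9$)
$\left(b + v{\left(5 \right)}\right)^{2} y = \left(- \frac{1}{29} - 3\right)^{2} \cdot 9 = \left(- \frac{88}{29}\right)^{2} \cdot 9 = \frac{7744}{841} \cdot 9 = \frac{69696}{841}$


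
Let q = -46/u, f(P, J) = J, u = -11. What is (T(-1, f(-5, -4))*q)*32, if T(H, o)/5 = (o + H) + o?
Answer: -66240/11 ≈ -6021.8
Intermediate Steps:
q = 46/11 (q = -46/(-11) = -46*(-1/11) = 46/11 ≈ 4.1818)
T(H, o) = 5*H + 10*o (T(H, o) = 5*((o + H) + o) = 5*((H + o) + o) = 5*(H + 2*o) = 5*H + 10*o)
(T(-1, f(-5, -4))*q)*32 = ((5*(-1) + 10*(-4))*(46/11))*32 = ((-5 - 40)*(46/11))*32 = -45*46/11*32 = -2070/11*32 = -66240/11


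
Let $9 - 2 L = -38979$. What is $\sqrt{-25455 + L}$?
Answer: $i \sqrt{5961} \approx 77.208 i$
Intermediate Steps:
$L = 19494$ ($L = \frac{9}{2} - - \frac{38979}{2} = \frac{9}{2} + \frac{38979}{2} = 19494$)
$\sqrt{-25455 + L} = \sqrt{-25455 + 19494} = \sqrt{-5961} = i \sqrt{5961}$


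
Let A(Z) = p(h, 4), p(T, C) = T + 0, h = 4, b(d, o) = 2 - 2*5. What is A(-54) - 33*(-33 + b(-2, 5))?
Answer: 1357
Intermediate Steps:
b(d, o) = -8 (b(d, o) = 2 - 10 = -8)
p(T, C) = T
A(Z) = 4
A(-54) - 33*(-33 + b(-2, 5)) = 4 - 33*(-33 - 8) = 4 - 33*(-41) = 4 - 1*(-1353) = 4 + 1353 = 1357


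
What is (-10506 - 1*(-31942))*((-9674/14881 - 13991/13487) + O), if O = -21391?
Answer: -4001554468935352/8726089 ≈ -4.5857e+8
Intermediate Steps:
(-10506 - 1*(-31942))*((-9674/14881 - 13991/13487) + O) = (-10506 - 1*(-31942))*((-9674/14881 - 13991/13487) - 21391) = (-10506 + 31942)*((-9674*1/14881 - 13991*1/13487) - 21391) = 21436*((-9674/14881 - 13991/13487) - 21391) = 21436*(-338673309/200700047 - 21391) = 21436*(-4293513378686/200700047) = -4001554468935352/8726089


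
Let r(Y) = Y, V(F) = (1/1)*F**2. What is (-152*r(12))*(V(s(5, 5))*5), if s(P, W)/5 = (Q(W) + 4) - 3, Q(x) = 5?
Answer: -8208000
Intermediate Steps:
s(P, W) = 30 (s(P, W) = 5*((5 + 4) - 3) = 5*(9 - 3) = 5*6 = 30)
V(F) = F**2 (V(F) = (1*1)*F**2 = 1*F**2 = F**2)
(-152*r(12))*(V(s(5, 5))*5) = (-152*12)*(30**2*5) = -1641600*5 = -1824*4500 = -8208000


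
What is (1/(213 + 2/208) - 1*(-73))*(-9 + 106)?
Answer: 156875481/22153 ≈ 7081.5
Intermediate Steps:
(1/(213 + 2/208) - 1*(-73))*(-9 + 106) = (1/(213 + 2*(1/208)) + 73)*97 = (1/(213 + 1/104) + 73)*97 = (1/(22153/104) + 73)*97 = (104/22153 + 73)*97 = (1617273/22153)*97 = 156875481/22153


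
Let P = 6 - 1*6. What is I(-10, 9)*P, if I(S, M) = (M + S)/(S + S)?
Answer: 0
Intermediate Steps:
I(S, M) = (M + S)/(2*S) (I(S, M) = (M + S)/((2*S)) = (M + S)*(1/(2*S)) = (M + S)/(2*S))
P = 0 (P = 6 - 6 = 0)
I(-10, 9)*P = ((½)*(9 - 10)/(-10))*0 = ((½)*(-⅒)*(-1))*0 = (1/20)*0 = 0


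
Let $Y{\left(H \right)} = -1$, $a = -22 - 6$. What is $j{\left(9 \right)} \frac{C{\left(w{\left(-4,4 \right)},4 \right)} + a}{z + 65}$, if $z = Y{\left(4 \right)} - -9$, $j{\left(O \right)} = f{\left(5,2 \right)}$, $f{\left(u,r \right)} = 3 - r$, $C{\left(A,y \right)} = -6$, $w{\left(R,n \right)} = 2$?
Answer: $- \frac{34}{73} \approx -0.46575$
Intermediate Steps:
$a = -28$
$j{\left(O \right)} = 1$ ($j{\left(O \right)} = 3 - 2 = 1$)
$z = 8$ ($z = -1 - -9 = -1 + 9 = 8$)
$j{\left(9 \right)} \frac{C{\left(w{\left(-4,4 \right)},4 \right)} + a}{z + 65} = 1 \frac{-6 - 28}{8 + 65} = 1 \left(- \frac{34}{73}\right) = - \frac{34}{73}$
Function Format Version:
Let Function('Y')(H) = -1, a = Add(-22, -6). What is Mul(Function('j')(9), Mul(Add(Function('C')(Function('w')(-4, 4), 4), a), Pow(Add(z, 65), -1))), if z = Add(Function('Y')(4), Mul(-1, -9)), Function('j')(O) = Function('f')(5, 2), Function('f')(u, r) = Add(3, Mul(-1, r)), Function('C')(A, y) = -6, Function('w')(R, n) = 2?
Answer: Rational(-34, 73) ≈ -0.46575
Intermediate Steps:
a = -28
Function('j')(O) = 1 (Function('j')(O) = Add(3, Mul(-1, 2)) = Add(3, -2) = 1)
z = 8 (z = Add(-1, Mul(-1, -9)) = Add(-1, 9) = 8)
Mul(Function('j')(9), Mul(Add(Function('C')(Function('w')(-4, 4), 4), a), Pow(Add(z, 65), -1))) = Mul(1, Mul(Add(-6, -28), Pow(Add(8, 65), -1))) = Mul(1, Mul(-34, Pow(73, -1))) = Mul(1, Mul(-34, Rational(1, 73))) = Mul(1, Rational(-34, 73)) = Rational(-34, 73)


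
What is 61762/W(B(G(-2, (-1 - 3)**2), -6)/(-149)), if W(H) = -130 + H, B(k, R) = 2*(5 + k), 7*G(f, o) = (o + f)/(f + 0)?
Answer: -4601269/9689 ≈ -474.90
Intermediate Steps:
G(f, o) = (f + o)/(7*f) (G(f, o) = ((o + f)/(f + 0))/7 = ((f + o)/f)/7 = (f + o)/(7*f))
B(k, R) = 10 + 2*k
61762/W(B(G(-2, (-1 - 3)**2), -6)/(-149)) = 61762/(-130 + (10 + 2*((1/7)*(-2 + (-1 - 3)**2)/(-2)))/(-149)) = 61762/(-130 + (10 + 2*((1/7)*(-1/2)*(-2 + (-4)**2)))*(-1/149)) = 61762/(-130 + (10 + 2*((1/7)*(-1/2)*(-2 + 16)))*(-1/149)) = 61762/(-130 + (10 + 2*((1/7)*(-1/2)*14))*(-1/149)) = 61762/(-130 + (10 + 2*(-1))*(-1/149)) = 61762/(-130 + (10 - 2)*(-1/149)) = 61762/(-130 + 8*(-1/149)) = 61762/(-130 - 8/149) = 61762/(-19378/149) = 61762*(-149/19378) = -4601269/9689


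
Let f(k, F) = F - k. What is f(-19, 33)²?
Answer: 2704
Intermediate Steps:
f(-19, 33)² = (33 - 1*(-19))² = (33 + 19)² = 52² = 2704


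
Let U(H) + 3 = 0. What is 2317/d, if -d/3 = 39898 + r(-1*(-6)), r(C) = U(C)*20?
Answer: -2317/119514 ≈ -0.019387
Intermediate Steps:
U(H) = -3 (U(H) = -3 + 0 = -3)
r(C) = -60 (r(C) = -3*20 = -60)
d = -119514 (d = -3*(39898 - 60) = -3*39838 = -119514)
2317/d = 2317/(-119514) = 2317*(-1/119514) = -2317/119514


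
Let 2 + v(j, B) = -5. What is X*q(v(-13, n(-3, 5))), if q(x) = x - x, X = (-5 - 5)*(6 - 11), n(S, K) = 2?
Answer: 0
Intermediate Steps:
v(j, B) = -7 (v(j, B) = -2 - 5 = -7)
X = 50 (X = -10*(-5) = 50)
q(x) = 0
X*q(v(-13, n(-3, 5))) = 50*0 = 0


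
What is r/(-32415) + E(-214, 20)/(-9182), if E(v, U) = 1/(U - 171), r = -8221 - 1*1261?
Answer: 13146654739/44942814030 ≈ 0.29252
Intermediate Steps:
r = -9482 (r = -8221 - 1261 = -9482)
E(v, U) = 1/(-171 + U)
r/(-32415) + E(-214, 20)/(-9182) = -9482/(-32415) + 1/((-171 + 20)*(-9182)) = -9482*(-1/32415) - 1/9182/(-151) = 9482/32415 - 1/151*(-1/9182) = 9482/32415 + 1/1386482 = 13146654739/44942814030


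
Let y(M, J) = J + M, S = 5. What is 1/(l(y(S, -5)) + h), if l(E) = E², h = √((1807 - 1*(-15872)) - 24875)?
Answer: -I*√1799/3598 ≈ -0.011788*I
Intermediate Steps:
h = 2*I*√1799 (h = √((1807 + 15872) - 24875) = √(17679 - 24875) = √(-7196) = 2*I*√1799 ≈ 84.829*I)
1/(l(y(S, -5)) + h) = 1/((-5 + 5)² + 2*I*√1799) = 1/(0² + 2*I*√1799) = 1/(0 + 2*I*√1799) = 1/(2*I*√1799) = -I*√1799/3598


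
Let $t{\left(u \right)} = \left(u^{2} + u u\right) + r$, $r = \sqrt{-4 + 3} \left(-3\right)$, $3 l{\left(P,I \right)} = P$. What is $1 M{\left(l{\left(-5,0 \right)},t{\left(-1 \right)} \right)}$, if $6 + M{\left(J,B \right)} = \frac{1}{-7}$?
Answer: $- \frac{43}{7} \approx -6.1429$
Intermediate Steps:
$l{\left(P,I \right)} = \frac{P}{3}$
$r = - 3 i$ ($r = \sqrt{-1} \left(-3\right) = i \left(-3\right) = - 3 i \approx - 3.0 i$)
$t{\left(u \right)} = - 3 i + 2 u^{2}$ ($t{\left(u \right)} = \left(u^{2} + u u\right) - 3 i = \left(u^{2} + u^{2}\right) - 3 i = 2 u^{2} - 3 i = - 3 i + 2 u^{2}$)
$M{\left(J,B \right)} = - \frac{43}{7}$ ($M{\left(J,B \right)} = -6 + \frac{1}{-7} = -6 - \frac{1}{7} = - \frac{43}{7}$)
$1 M{\left(l{\left(-5,0 \right)},t{\left(-1 \right)} \right)} = 1 \left(- \frac{43}{7}\right) = - \frac{43}{7}$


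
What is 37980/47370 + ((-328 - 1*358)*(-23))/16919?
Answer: 6618988/3816443 ≈ 1.7343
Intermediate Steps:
37980/47370 + ((-328 - 1*358)*(-23))/16919 = 37980*(1/47370) + ((-328 - 358)*(-23))*(1/16919) = 1266/1579 - 686*(-23)*(1/16919) = 1266/1579 + 15778*(1/16919) = 1266/1579 + 2254/2417 = 6618988/3816443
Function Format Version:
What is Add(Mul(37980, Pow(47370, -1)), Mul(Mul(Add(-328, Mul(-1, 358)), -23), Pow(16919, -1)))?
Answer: Rational(6618988, 3816443) ≈ 1.7343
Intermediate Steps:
Add(Mul(37980, Pow(47370, -1)), Mul(Mul(Add(-328, Mul(-1, 358)), -23), Pow(16919, -1))) = Add(Mul(37980, Rational(1, 47370)), Mul(Mul(Add(-328, -358), -23), Rational(1, 16919))) = Add(Rational(1266, 1579), Mul(Mul(-686, -23), Rational(1, 16919))) = Add(Rational(1266, 1579), Mul(15778, Rational(1, 16919))) = Add(Rational(1266, 1579), Rational(2254, 2417)) = Rational(6618988, 3816443)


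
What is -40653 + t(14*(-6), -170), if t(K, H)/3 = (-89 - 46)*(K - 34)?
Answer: 7137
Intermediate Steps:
t(K, H) = 13770 - 405*K (t(K, H) = 3*((-89 - 46)*(K - 34)) = 3*(-135*(-34 + K)) = 3*(4590 - 135*K) = 13770 - 405*K)
-40653 + t(14*(-6), -170) = -40653 + (13770 - 5670*(-6)) = -40653 + (13770 - 405*(-84)) = -40653 + (13770 + 34020) = -40653 + 47790 = 7137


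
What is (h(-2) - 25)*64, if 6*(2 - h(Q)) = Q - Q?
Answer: -1472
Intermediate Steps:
h(Q) = 2 (h(Q) = 2 - (Q - Q)/6 = 2 - ⅙*0 = 2 + 0 = 2)
(h(-2) - 25)*64 = (2 - 25)*64 = -23*64 = -1472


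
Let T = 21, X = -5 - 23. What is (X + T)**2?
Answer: 49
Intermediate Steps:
X = -28
(X + T)**2 = (-28 + 21)**2 = (-7)**2 = 49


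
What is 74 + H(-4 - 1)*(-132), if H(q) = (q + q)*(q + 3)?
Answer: -2566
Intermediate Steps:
H(q) = 2*q*(3 + q) (H(q) = (2*q)*(3 + q) = 2*q*(3 + q))
74 + H(-4 - 1)*(-132) = 74 + (2*(-4 - 1)*(3 + (-4 - 1)))*(-132) = 74 + (2*(-5)*(3 - 5))*(-132) = 74 + (2*(-5)*(-2))*(-132) = 74 + 20*(-132) = 74 - 2640 = -2566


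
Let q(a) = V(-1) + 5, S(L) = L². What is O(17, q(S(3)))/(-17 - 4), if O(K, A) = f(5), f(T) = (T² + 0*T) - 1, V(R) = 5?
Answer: -8/7 ≈ -1.1429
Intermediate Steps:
q(a) = 10 (q(a) = 5 + 5 = 10)
f(T) = -1 + T² (f(T) = (T² + 0) - 1 = T² - 1 = -1 + T²)
O(K, A) = 24 (O(K, A) = -1 + 5² = -1 + 25 = 24)
O(17, q(S(3)))/(-17 - 4) = 24/(-17 - 4) = 24/(-21) = -1/21*24 = -8/7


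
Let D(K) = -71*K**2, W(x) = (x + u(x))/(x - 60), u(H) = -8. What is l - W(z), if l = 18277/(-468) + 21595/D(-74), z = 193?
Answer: -122513421787/3025027278 ≈ -40.500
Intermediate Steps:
W(x) = (-8 + x)/(-60 + x) (W(x) = (x - 8)/(x - 60) = (-8 + x)/(-60 + x))
l = -889516369/22744566 (l = 18277/(-468) + 21595/((-71*(-74)**2)) = 18277*(-1/468) + 21595/((-71*5476)) = -18277/468 + 21595/(-388796) = -18277/468 + 21595*(-1/388796) = -18277/468 - 21595/388796 = -889516369/22744566 ≈ -39.109)
l - W(z) = -889516369/22744566 - (-8 + 193)/(-60 + 193) = -889516369/22744566 - 185/133 = -122513421787/3025027278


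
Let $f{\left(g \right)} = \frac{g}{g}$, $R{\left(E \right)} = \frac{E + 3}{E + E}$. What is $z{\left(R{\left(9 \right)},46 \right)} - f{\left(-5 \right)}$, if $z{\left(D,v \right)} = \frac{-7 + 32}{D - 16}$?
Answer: $- \frac{121}{46} \approx -2.6304$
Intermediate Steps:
$R{\left(E \right)} = \frac{3 + E}{2 E}$
$f{\left(g \right)} = 1$
$z{\left(D,v \right)} = \frac{25}{-16 + D}$
$z{\left(R{\left(9 \right)},46 \right)} - f{\left(-5 \right)} = \frac{25}{-16 + \frac{3 + 9}{2 \cdot 9}} - 1 = \frac{25}{-16 + \frac{1}{2} \cdot \frac{1}{9} \cdot 12} - 1 = \frac{25}{-16 + \frac{2}{3}} - 1 = \frac{25}{- \frac{46}{3}} - 1 = 25 \left(- \frac{3}{46}\right) - 1 = - \frac{75}{46} - 1 = - \frac{121}{46}$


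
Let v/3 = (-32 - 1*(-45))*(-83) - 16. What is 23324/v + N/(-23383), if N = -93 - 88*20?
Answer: -539297987/76813155 ≈ -7.0209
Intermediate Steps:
N = -1853 (N = -93 - 1760 = -1853)
v = -3285 (v = 3*((-32 - 1*(-45))*(-83) - 16) = 3*((-32 + 45)*(-83) - 16) = 3*(13*(-83) - 16) = 3*(-1079 - 16) = 3*(-1095) = -3285)
23324/v + N/(-23383) = 23324/(-3285) - 1853/(-23383) = 23324*(-1/3285) - 1853*(-1/23383) = -23324/3285 + 1853/23383 = -539297987/76813155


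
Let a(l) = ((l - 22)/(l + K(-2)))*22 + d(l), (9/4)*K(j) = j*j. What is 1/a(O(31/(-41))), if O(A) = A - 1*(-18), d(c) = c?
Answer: 287779/3379423 ≈ 0.085156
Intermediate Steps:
K(j) = 4*j²/9 (K(j) = 4*(j*j)/9 = 4*j²/9)
O(A) = 18 + A (O(A) = A + 18 = 18 + A)
a(l) = l + 22*(-22 + l)/(16/9 + l) (a(l) = ((l - 22)/(l + (4/9)*(-2)²))*22 + l = ((-22 + l)/(l + (4/9)*4))*22 + l = ((-22 + l)/(l + 16/9))*22 + l = ((-22 + l)/(16/9 + l))*22 + l = 22*(-22 + l)/(16/9 + l) + l = l + 22*(-22 + l)/(16/9 + l))
1/a(O(31/(-41))) = 1/((-4356 + 9*(18 + 31/(-41))² + 214*(18 + 31/(-41)))/(16 + 9*(18 + 31/(-41)))) = 1/((-4356 + 9*(18 + 31*(-1/41))² + 214*(18 + 31*(-1/41)))/(16 + 9*(18 + 31*(-1/41)))) = 1/((-4356 + 9*(18 - 31/41)² + 214*(18 - 31/41))/(16 + 9*(18 - 31/41))) = 1/((-4356 + 9*(707/41)² + 214*(707/41))/(16 + 9*(707/41))) = 1/((-4356 + 9*(499849/1681) + 151298/41)/(16 + 6363/41)) = 1/((-4356 + 4498641/1681 + 151298/41)/(7019/41)) = 1/((41/7019)*(3379423/1681)) = 1/(3379423/287779) = 287779/3379423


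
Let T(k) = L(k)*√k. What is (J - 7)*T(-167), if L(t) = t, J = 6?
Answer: 167*I*√167 ≈ 2158.1*I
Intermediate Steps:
T(k) = k^(3/2) (T(k) = k*√k = k^(3/2))
(J - 7)*T(-167) = (6 - 7)*(-167)^(3/2) = -(-167)*I*√167 = 167*I*√167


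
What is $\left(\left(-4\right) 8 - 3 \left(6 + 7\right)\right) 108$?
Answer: $-7668$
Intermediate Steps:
$\left(\left(-4\right) 8 - 3 \left(6 + 7\right)\right) 108 = \left(-32 - 39\right) 108 = \left(-71\right) 108 = -7668$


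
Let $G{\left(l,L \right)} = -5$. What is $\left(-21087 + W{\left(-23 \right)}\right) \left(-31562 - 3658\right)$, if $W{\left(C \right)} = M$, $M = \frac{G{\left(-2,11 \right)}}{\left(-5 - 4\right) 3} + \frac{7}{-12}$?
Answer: $\frac{6684283465}{9} \approx 7.427 \cdot 10^{8}$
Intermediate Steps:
$M = - \frac{43}{108}$ ($M = - \frac{5}{\left(-5 - 4\right) 3} + \frac{7}{-12} = - \frac{5}{\left(-9\right) 3} + 7 \left(- \frac{1}{12}\right) = - \frac{5}{-27} - \frac{7}{12} = \left(-5\right) \left(- \frac{1}{27}\right) - \frac{7}{12} = \frac{5}{27} - \frac{7}{12} = - \frac{43}{108} \approx -0.39815$)
$W{\left(C \right)} = - \frac{43}{108}$
$\left(-21087 + W{\left(-23 \right)}\right) \left(-31562 - 3658\right) = \left(-21087 - \frac{43}{108}\right) \left(-31562 - 3658\right) = \left(- \frac{2277439}{108}\right) \left(-35220\right) = \frac{6684283465}{9}$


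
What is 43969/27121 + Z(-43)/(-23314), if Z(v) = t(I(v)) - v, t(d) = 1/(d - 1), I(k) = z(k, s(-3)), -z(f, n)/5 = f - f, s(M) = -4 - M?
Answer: 511977092/316149497 ≈ 1.6194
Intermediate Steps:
z(f, n) = 0 (z(f, n) = -5*(f - f) = -5*0 = 0)
I(k) = 0
t(d) = 1/(-1 + d)
Z(v) = -1 - v (Z(v) = 1/(-1 + 0) - v = 1/(-1) - v = -1 - v)
43969/27121 + Z(-43)/(-23314) = 43969/27121 + (-1 - 1*(-43))/(-23314) = 43969*(1/27121) + (-1 + 43)*(-1/23314) = 43969/27121 + 42*(-1/23314) = 43969/27121 - 21/11657 = 511977092/316149497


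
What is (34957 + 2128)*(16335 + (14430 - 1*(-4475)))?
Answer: 1306875400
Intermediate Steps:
(34957 + 2128)*(16335 + (14430 - 1*(-4475))) = 37085*(16335 + (14430 + 4475)) = 37085*(16335 + 18905) = 37085*35240 = 1306875400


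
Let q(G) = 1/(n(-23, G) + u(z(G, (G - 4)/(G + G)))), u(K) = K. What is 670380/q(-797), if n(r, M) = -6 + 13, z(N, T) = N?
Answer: -529600200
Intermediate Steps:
n(r, M) = 7
q(G) = 1/(7 + G)
670380/q(-797) = 670380/(1/(7 - 797)) = 670380/(1/(-790)) = 670380/(-1/790) = 670380*(-790) = -529600200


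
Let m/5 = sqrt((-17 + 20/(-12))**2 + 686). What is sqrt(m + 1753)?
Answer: sqrt(15777 + 105*sqrt(190))/3 ≈ 43.747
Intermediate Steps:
m = 35*sqrt(190)/3 (m = 5*sqrt((-17 + 20/(-12))**2 + 686) = 5*sqrt((-17 + 20*(-1/12))**2 + 686) = 5*sqrt((-17 - 5/3)**2 + 686) = 5*sqrt((-56/3)**2 + 686) = 5*sqrt(3136/9 + 686) = 5*sqrt(9310/9) = 5*(7*sqrt(190)/3) = 35*sqrt(190)/3 ≈ 160.81)
sqrt(m + 1753) = sqrt(35*sqrt(190)/3 + 1753) = sqrt(1753 + 35*sqrt(190)/3)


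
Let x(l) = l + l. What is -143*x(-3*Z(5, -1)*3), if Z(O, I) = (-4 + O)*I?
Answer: -2574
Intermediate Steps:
Z(O, I) = I*(-4 + O)
x(l) = 2*l
-143*x(-3*Z(5, -1)*3) = -286*-(-3)*(-4 + 5)*3 = -286*-(-3)*3 = -286*-3*(-1)*3 = -286*3*3 = -286*9 = -143*18 = -2574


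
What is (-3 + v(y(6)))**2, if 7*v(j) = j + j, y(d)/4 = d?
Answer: 729/49 ≈ 14.878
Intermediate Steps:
y(d) = 4*d
v(j) = 2*j/7 (v(j) = (j + j)/7 = (2*j)/7 = 2*j/7)
(-3 + v(y(6)))**2 = (-3 + 2*(4*6)/7)**2 = (-3 + (2/7)*24)**2 = (-3 + 48/7)**2 = (27/7)**2 = 729/49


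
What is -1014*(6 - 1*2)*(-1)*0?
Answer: 0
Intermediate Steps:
-1014*(6 - 1*2)*(-1)*0 = -1014*(6 - 2)*(-1)*0 = -1014*4*(-1)*0 = -(-4056)*0 = -1014*0 = 0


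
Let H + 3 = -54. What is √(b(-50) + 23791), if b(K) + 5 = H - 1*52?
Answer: √23677 ≈ 153.87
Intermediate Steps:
H = -57 (H = -3 - 54 = -57)
b(K) = -114 (b(K) = -5 + (-57 - 1*52) = -5 + (-57 - 52) = -5 - 109 = -114)
√(b(-50) + 23791) = √(-114 + 23791) = √23677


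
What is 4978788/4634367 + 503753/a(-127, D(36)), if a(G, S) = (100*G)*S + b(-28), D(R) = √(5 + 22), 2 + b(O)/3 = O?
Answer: 81080914381477/74747566311990 - 63976631*√3/14516073 ≈ -6.5489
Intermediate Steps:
b(O) = -6 + 3*O
D(R) = 3*√3 (D(R) = √27 = 3*√3)
a(G, S) = -90 + 100*G*S (a(G, S) = (100*G)*S + (-6 + 3*(-28)) = 100*G*S + (-6 - 84) = 100*G*S - 90 = -90 + 100*G*S)
4978788/4634367 + 503753/a(-127, D(36)) = 4978788/4634367 + 503753/(-90 + 100*(-127)*(3*√3)) = 4978788*(1/4634367) + 503753/(-90 - 38100*√3) = 1659596/1544789 + 503753/(-90 - 38100*√3)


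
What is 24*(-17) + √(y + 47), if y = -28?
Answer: -408 + √19 ≈ -403.64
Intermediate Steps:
24*(-17) + √(y + 47) = 24*(-17) + √(-28 + 47) = -408 + √19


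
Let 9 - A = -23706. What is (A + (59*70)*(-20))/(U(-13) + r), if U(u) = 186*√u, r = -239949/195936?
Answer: 34178487705440/213164139603289 + 15573360427489280*I*√13/639492418809867 ≈ 0.16034 + 87.805*I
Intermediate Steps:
r = -79983/65312 (r = -239949*1/195936 = -79983/65312 ≈ -1.2246)
A = 23715 (A = 9 - 1*(-23706) = 9 + 23706 = 23715)
(A + (59*70)*(-20))/(U(-13) + r) = (23715 + (59*70)*(-20))/(186*√(-13) - 79983/65312) = (23715 + 4130*(-20))/(186*(I*√13) - 79983/65312) = (23715 - 82600)/(186*I*√13 - 79983/65312) = -58885/(-79983/65312 + 186*I*√13)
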